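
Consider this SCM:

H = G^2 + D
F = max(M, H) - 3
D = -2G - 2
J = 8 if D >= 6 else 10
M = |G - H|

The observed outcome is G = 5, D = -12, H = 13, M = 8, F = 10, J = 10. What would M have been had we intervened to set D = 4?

Under do(D=4), the mechanism D = -2G - 2 is discarded; D is fixed at 4.
H = G^2 + D  [with G=5, D=4]  = 29
M = |G - H|  [with G=5, H=29]  = 24

24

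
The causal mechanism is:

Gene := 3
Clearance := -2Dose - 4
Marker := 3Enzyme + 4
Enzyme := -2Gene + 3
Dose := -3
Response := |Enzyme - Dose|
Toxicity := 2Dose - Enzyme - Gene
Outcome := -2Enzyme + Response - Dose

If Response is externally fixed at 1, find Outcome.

10

do(Response=1) replaces the equation Response := |Enzyme - Dose| with the constant Response = 1.
Enzyme = -2Gene + 3  [with Gene=3]  = -3
Outcome = -2Enzyme + Response - Dose  [with Enzyme=-3, Response=1, Dose=-3]  = 10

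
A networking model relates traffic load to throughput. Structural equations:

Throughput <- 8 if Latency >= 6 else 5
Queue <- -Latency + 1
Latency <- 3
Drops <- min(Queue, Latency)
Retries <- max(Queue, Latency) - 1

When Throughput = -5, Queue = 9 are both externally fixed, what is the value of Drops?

3

Setting Throughput = -5, Queue = 9 by intervention discards those variables' equations.
Drops = min(Queue, Latency)  [with Queue=9, Latency=3]  = 3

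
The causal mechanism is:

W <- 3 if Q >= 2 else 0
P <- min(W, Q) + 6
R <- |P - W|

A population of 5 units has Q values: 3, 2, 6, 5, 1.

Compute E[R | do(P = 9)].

6.6

Every unit gets P=9 under the intervention. R values become 6, 6, 6, 6, 9; E[R|do(P=9)] = 6.6.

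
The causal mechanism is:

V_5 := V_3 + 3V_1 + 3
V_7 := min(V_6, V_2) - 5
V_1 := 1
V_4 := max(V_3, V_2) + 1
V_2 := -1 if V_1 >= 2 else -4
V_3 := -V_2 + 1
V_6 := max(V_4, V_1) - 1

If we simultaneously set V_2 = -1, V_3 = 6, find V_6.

6

Under do(V_2 = -1, V_3 = 6), each intervened variable's structural equation is replaced by its fixed value.
V_4 = max(V_3, V_2) + 1  [with V_3=6, V_2=-1]  = 7
V_6 = max(V_4, V_1) - 1  [with V_4=7, V_1=1]  = 6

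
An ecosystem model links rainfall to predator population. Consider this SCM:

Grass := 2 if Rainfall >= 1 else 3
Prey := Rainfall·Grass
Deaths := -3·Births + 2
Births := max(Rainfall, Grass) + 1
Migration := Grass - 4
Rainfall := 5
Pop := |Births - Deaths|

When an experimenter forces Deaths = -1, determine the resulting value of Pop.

Under do(Deaths=-1), the mechanism Deaths := -3·Births + 2 is discarded; Deaths is fixed at -1.
Grass = 2 if Rainfall >= 1 else 3  [with Rainfall=5]  = 2
Births = max(Rainfall, Grass) + 1  [with Rainfall=5, Grass=2]  = 6
Pop = |Births - Deaths|  [with Births=6, Deaths=-1]  = 7

7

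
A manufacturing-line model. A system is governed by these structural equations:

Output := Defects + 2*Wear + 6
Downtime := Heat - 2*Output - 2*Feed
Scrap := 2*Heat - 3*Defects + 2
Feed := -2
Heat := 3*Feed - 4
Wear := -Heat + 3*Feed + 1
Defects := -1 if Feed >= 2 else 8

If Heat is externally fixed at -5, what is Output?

Under do(Heat=-5), the mechanism Heat := 3*Feed - 4 is discarded; Heat is fixed at -5.
Wear = -Heat + 3*Feed + 1  [with Heat=-5, Feed=-2]  = 0
Defects = -1 if Feed >= 2 else 8  [with Feed=-2]  = 8
Output = Defects + 2*Wear + 6  [with Defects=8, Wear=0]  = 14

14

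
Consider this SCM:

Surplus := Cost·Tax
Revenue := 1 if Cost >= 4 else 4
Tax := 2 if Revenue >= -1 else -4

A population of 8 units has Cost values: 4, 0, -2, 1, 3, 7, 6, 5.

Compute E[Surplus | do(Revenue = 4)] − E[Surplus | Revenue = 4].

5

The intervention sets Revenue=4 in all 8 units regardless of Cost. Recomputing Surplus per unit gives 8, 0, -4, 2, 6, 14, 12, 10; average 6.
Observing Revenue=4 restricts to units where Revenue's equation naturally yields 4: Cost ∈ {0, -2, 1, 3}. In that subpopulation Surplus = 0, -4, 2, 6, mean 1.
Difference = 6 − 1 = 5.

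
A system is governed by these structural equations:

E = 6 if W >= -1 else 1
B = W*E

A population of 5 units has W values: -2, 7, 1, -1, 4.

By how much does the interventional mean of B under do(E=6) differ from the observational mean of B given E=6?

The intervention sets E=6 in all 5 units regardless of W. Recomputing B per unit gives -12, 42, 6, -6, 24; average 10.8.
Observing E=6 restricts to units where E's equation naturally yields 6: W ∈ {7, 1, -1, 4}. In that subpopulation B = 42, 6, -6, 24, mean 16.5.
Difference = 10.8 − 16.5 = -5.7.

-5.7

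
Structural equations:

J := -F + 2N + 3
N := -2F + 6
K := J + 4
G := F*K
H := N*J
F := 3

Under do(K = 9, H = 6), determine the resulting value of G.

Setting K = 9, H = 6 by intervention discards those variables' equations.
G = F*K  [with F=3, K=9]  = 27

27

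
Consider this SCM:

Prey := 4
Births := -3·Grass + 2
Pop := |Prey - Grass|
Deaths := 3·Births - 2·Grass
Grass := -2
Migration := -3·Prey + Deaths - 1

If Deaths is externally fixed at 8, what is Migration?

-5

Intervening sets Deaths = 8 and removes its equation (Deaths := 3·Births - 2·Grass).
Migration = -3·Prey + Deaths - 1  [with Prey=4, Deaths=8]  = -5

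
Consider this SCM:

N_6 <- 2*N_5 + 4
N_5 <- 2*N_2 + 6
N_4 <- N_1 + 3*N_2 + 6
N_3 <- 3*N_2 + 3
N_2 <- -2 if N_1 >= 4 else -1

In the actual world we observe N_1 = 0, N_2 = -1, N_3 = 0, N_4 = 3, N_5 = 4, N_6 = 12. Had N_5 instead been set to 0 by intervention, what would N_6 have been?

4

The intervention breaks the incoming arrows to N_5: N_5 <- 2*N_2 + 6 no longer applies, and N_5 = 0.
N_6 = 2*N_5 + 4  [with N_5=0]  = 4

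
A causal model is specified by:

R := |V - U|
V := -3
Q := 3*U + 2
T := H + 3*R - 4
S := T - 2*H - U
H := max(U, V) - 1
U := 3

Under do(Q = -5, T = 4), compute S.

Setting Q = -5, T = 4 by intervention discards those variables' equations.
H = max(U, V) - 1  [with U=3, V=-3]  = 2
S = T - 2*H - U  [with T=4, H=2, U=3]  = -3

-3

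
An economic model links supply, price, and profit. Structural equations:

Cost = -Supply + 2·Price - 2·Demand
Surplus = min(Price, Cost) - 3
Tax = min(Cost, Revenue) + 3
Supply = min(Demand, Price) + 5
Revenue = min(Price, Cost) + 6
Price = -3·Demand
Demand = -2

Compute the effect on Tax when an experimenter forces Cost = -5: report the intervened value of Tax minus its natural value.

-17

Under do(Cost=-5), the mechanism Cost = -Supply + 2·Price - 2·Demand is discarded; Cost is fixed at -5.
Price = -3·Demand  [with Demand=-2]  = 6
Revenue = min(Price, Cost) + 6  [with Price=6, Cost=-5]  = 1
Tax = min(Cost, Revenue) + 3  [with Cost=-5, Revenue=1]  = -2
Without intervention: Price = -3·Demand  [with Demand=-2]  = 6; Supply = min(Demand, Price) + 5  [with Demand=-2, Price=6]  = 3; Cost = -Supply + 2·Price - 2·Demand  [with Supply=3, Price=6, Demand=-2]  = 13; Revenue = min(Price, Cost) + 6  [with Price=6, Cost=13]  = 12; Tax = min(Cost, Revenue) + 3  [with Cost=13, Revenue=12]  = 15.
Change = -2 − 15 = -17.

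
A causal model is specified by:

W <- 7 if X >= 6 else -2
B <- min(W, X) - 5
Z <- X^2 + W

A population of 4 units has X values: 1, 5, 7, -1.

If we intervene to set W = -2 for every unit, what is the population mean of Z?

17

Every unit gets W=-2 under the intervention. Z values become -1, 23, 47, -1; E[Z|do(W=-2)] = 17.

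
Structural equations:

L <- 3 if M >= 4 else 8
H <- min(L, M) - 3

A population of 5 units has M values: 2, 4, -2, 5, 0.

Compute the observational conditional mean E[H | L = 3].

Conditioning on L=3 selects the 2 unit(s) with M ∈ {4, 5}. Their H values: 0, 0. Mean = 0.

0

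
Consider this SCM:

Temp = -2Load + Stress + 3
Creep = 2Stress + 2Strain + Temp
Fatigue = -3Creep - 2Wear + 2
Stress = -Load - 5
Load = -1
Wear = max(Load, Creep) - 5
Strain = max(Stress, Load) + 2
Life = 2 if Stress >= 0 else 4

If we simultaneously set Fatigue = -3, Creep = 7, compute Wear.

Setting Fatigue = -3, Creep = 7 by intervention discards those variables' equations.
Wear = max(Load, Creep) - 5  [with Load=-1, Creep=7]  = 2

2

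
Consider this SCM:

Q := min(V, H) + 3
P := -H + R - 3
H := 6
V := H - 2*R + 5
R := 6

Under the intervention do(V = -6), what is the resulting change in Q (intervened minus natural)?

Intervening sets V = -6 and removes its equation (V := H - 2*R + 5).
Q = min(V, H) + 3  [with V=-6, H=6]  = -3
Without intervention: V = H - 2*R + 5  [with H=6, R=6]  = -1; Q = min(V, H) + 3  [with V=-1, H=6]  = 2.
Change = -3 − 2 = -5.

-5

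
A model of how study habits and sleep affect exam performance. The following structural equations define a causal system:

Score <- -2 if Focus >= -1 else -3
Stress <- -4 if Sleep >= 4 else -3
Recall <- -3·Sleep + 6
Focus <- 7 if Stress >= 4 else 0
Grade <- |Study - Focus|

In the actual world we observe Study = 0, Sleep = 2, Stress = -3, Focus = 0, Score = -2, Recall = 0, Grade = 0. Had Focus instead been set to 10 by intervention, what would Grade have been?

The intervention breaks the incoming arrows to Focus: Focus <- 7 if Stress >= 4 else 0 no longer applies, and Focus = 10.
Grade = |Study - Focus|  [with Study=0, Focus=10]  = 10

10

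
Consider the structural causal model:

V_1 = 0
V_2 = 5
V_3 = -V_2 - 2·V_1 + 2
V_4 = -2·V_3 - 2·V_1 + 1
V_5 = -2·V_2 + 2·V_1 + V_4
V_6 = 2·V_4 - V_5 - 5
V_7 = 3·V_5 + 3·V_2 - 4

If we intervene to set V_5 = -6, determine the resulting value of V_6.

15

The intervention breaks the incoming arrows to V_5: V_5 = -2·V_2 + 2·V_1 + V_4 no longer applies, and V_5 = -6.
V_3 = -V_2 - 2·V_1 + 2  [with V_2=5, V_1=0]  = -3
V_4 = -2·V_3 - 2·V_1 + 1  [with V_3=-3, V_1=0]  = 7
V_6 = 2·V_4 - V_5 - 5  [with V_4=7, V_5=-6]  = 15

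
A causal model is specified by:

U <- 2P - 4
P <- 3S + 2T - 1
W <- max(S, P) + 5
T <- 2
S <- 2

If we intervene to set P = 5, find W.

do(P=5) replaces the equation P <- 3S + 2T - 1 with the constant P = 5.
W = max(S, P) + 5  [with S=2, P=5]  = 10

10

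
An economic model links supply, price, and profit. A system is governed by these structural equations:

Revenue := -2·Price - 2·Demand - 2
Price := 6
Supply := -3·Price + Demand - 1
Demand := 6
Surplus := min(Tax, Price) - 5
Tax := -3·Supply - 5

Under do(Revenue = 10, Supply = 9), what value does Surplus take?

-37

The joint intervention fixes Revenue = 10, Supply = 9, removing each variable's own equation.
Tax = -3·Supply - 5  [with Supply=9]  = -32
Surplus = min(Tax, Price) - 5  [with Tax=-32, Price=6]  = -37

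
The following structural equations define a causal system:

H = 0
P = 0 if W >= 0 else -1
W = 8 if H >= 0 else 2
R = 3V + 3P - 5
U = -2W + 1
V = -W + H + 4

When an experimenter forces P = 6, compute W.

8

Under do(P=6), the mechanism P = 0 if W >= 0 else -1 is discarded; P is fixed at 6.
No directed path runs from P to W, so W keeps its natural value.
W = 8 if H >= 0 else 2  [with H=0]  = 8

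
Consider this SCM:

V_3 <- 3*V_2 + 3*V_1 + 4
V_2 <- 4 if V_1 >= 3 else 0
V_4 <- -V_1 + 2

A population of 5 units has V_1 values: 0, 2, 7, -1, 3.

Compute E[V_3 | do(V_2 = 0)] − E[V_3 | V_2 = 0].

5.6

Under do(V_2=0), V_2's equation is replaced by V_2=0 for every unit. Per-unit V_3: 4, 10, 25, 1, 13. Mean = 10.6.
Conditioning on V_2=0 selects the 3 unit(s) with V_1 ∈ {0, 2, -1}. Their V_3 values: 4, 10, 1. Mean = 5.
Difference = 10.6 − 5 = 5.6.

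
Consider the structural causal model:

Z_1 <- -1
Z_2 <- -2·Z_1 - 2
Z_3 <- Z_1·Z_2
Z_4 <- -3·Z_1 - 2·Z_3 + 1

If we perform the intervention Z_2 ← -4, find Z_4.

-4

Under do(Z_2=-4), the mechanism Z_2 <- -2·Z_1 - 2 is discarded; Z_2 is fixed at -4.
Z_3 = Z_1·Z_2  [with Z_1=-1, Z_2=-4]  = 4
Z_4 = -3·Z_1 - 2·Z_3 + 1  [with Z_1=-1, Z_3=4]  = -4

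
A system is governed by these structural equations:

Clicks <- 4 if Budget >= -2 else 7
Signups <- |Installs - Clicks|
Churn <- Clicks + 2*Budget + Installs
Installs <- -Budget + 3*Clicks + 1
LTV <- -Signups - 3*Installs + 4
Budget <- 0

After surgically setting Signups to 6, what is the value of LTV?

Under do(Signups=6), the mechanism Signups <- |Installs - Clicks| is discarded; Signups is fixed at 6.
Clicks = 4 if Budget >= -2 else 7  [with Budget=0]  = 4
Installs = -Budget + 3*Clicks + 1  [with Budget=0, Clicks=4]  = 13
LTV = -Signups - 3*Installs + 4  [with Signups=6, Installs=13]  = -41

-41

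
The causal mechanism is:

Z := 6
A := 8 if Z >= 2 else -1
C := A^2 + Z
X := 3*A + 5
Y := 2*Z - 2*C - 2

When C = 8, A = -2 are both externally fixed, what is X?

-1

The joint intervention fixes C = 8, A = -2, removing each variable's own equation.
X = 3*A + 5  [with A=-2]  = -1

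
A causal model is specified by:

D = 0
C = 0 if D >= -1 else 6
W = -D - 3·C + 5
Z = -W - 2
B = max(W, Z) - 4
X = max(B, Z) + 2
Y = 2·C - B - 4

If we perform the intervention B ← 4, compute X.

The intervention breaks the incoming arrows to B: B = max(W, Z) - 4 no longer applies, and B = 4.
C = 0 if D >= -1 else 6  [with D=0]  = 0
W = -D - 3·C + 5  [with D=0, C=0]  = 5
Z = -W - 2  [with W=5]  = -7
X = max(B, Z) + 2  [with B=4, Z=-7]  = 6

6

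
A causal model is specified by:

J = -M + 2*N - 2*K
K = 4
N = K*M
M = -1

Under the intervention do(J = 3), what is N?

-4

Under do(J=3), the mechanism J = -M + 2*N - 2*K is discarded; J is fixed at 3.
Since N is not a descendant of the intervened variable, it is unaffected.
N = K*M  [with K=4, M=-1]  = -4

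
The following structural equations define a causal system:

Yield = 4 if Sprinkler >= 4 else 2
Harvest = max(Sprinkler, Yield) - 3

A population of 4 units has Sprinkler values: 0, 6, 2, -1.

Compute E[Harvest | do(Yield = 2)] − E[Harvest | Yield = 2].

1

The intervention sets Yield=2 in all 4 units regardless of Sprinkler. Recomputing Harvest per unit gives -1, 3, -1, -1; average 0.
E[Harvest|Yield=2] averages over only the 3 units with Yield=2 (Sprinkler = 0, 2, -1): Harvest = -1, -1, -1, mean -1.
Difference = 0 − (-1) = 1.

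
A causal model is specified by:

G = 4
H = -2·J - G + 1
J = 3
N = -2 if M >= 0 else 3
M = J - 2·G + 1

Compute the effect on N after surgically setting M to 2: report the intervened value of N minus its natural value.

-5

do(M=2) replaces the equation M = J - 2·G + 1 with the constant M = 2.
N = -2 if M >= 0 else 3  [with M=2]  = -2
Without intervention: M = J - 2·G + 1  [with J=3, G=4]  = -4; N = -2 if M >= 0 else 3  [with M=-4]  = 3.
Change = -2 − 3 = -5.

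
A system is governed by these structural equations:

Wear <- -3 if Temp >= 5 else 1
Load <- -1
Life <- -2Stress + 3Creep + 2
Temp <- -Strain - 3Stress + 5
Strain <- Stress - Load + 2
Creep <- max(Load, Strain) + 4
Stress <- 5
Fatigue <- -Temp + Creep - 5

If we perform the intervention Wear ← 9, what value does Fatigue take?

25

Intervening sets Wear = 9 and removes its equation (Wear <- -3 if Temp >= 5 else 1).
No directed path runs from Wear to Fatigue, so Fatigue keeps its natural value.
Strain = Stress - Load + 2  [with Stress=5, Load=-1]  = 8
Temp = -Strain - 3Stress + 5  [with Strain=8, Stress=5]  = -18
Creep = max(Load, Strain) + 4  [with Load=-1, Strain=8]  = 12
Fatigue = -Temp + Creep - 5  [with Temp=-18, Creep=12]  = 25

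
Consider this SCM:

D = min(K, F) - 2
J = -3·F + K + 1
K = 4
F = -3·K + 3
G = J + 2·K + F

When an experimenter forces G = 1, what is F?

-9

Under do(G=1), the mechanism G = J + 2·K + F is discarded; G is fixed at 1.
No directed path runs from G to F, so F keeps its natural value.
F = -3·K + 3  [with K=4]  = -9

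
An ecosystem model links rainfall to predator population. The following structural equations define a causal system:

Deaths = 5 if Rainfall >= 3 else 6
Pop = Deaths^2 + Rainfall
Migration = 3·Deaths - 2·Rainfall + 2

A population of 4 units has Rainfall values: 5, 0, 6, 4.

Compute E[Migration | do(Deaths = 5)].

9.5

Under do(Deaths=5), Deaths's equation is replaced by Deaths=5 for every unit. Per-unit Migration: 7, 17, 5, 9. Mean = 9.5.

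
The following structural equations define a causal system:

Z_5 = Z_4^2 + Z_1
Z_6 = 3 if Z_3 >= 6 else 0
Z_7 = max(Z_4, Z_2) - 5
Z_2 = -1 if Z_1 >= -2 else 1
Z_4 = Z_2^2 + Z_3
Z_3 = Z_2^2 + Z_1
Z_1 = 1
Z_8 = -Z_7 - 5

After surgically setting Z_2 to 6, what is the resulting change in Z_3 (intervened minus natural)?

The intervention breaks the incoming arrows to Z_2: Z_2 = -1 if Z_1 >= -2 else 1 no longer applies, and Z_2 = 6.
Z_3 = Z_2^2 + Z_1  [with Z_2=6, Z_1=1]  = 37
Without intervention: Z_2 = -1 if Z_1 >= -2 else 1  [with Z_1=1]  = -1; Z_3 = Z_2^2 + Z_1  [with Z_2=-1, Z_1=1]  = 2.
Change = 37 − 2 = 35.

35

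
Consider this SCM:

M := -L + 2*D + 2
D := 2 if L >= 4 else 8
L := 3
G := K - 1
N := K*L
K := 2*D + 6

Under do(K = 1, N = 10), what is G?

Setting K = 1, N = 10 by intervention discards those variables' equations.
G = K - 1  [with K=1]  = 0

0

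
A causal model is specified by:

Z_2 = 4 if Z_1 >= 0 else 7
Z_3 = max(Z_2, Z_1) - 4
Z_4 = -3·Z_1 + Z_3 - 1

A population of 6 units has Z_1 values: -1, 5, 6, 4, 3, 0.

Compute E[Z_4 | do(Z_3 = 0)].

-9.5

Every unit gets Z_3=0 under the intervention. Z_4 values become 2, -16, -19, -13, -10, -1; E[Z_4|do(Z_3=0)] = -9.5.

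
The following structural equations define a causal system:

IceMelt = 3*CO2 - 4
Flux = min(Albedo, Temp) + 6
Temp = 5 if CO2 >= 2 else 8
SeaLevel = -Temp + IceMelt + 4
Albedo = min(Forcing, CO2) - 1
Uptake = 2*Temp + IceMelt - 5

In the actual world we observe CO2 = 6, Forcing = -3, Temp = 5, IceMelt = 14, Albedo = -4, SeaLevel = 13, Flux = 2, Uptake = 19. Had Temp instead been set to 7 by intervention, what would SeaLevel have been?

The intervention breaks the incoming arrows to Temp: Temp = 5 if CO2 >= 2 else 8 no longer applies, and Temp = 7.
IceMelt = 3*CO2 - 4  [with CO2=6]  = 14
SeaLevel = -Temp + IceMelt + 4  [with Temp=7, IceMelt=14]  = 11

11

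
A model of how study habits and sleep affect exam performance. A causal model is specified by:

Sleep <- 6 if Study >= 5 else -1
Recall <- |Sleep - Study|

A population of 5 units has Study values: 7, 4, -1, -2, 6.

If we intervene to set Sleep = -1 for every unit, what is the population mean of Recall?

4.2

Under do(Sleep=-1), Sleep's equation is replaced by Sleep=-1 for every unit. Per-unit Recall: 8, 5, 0, 1, 7. Mean = 4.2.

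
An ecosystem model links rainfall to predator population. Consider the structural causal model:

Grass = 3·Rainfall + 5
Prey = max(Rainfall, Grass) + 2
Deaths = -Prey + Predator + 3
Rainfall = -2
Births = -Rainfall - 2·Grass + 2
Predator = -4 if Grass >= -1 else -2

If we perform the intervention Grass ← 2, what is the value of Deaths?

Under do(Grass=2), the mechanism Grass = 3·Rainfall + 5 is discarded; Grass is fixed at 2.
Prey = max(Rainfall, Grass) + 2  [with Rainfall=-2, Grass=2]  = 4
Predator = -4 if Grass >= -1 else -2  [with Grass=2]  = -4
Deaths = -Prey + Predator + 3  [with Prey=4, Predator=-4]  = -5

-5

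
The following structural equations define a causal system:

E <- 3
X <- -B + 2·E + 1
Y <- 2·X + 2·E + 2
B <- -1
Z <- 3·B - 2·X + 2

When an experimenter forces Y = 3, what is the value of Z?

Intervening sets Y = 3 and removes its equation (Y <- 2·X + 2·E + 2).
No directed path runs from Y to Z, so Z keeps its natural value.
X = -B + 2·E + 1  [with B=-1, E=3]  = 8
Z = 3·B - 2·X + 2  [with B=-1, X=8]  = -17

-17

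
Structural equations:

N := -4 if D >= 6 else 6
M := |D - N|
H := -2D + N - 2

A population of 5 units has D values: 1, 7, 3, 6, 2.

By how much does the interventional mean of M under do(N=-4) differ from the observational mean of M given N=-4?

-2.7

Under do(N=-4), N's equation is replaced by N=-4 for every unit. Per-unit M: 5, 11, 7, 10, 6. Mean = 7.8.
Observing N=-4 restricts to units where N's equation naturally yields -4: D ∈ {7, 6}. In that subpopulation M = 11, 10, mean 10.5.
Difference = 7.8 − 10.5 = -2.7.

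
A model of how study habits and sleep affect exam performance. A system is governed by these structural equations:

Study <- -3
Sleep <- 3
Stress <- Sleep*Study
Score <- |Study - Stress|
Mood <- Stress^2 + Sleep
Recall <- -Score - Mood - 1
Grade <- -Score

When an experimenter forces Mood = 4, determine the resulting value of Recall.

The intervention breaks the incoming arrows to Mood: Mood <- Stress^2 + Sleep no longer applies, and Mood = 4.
Stress = Sleep*Study  [with Sleep=3, Study=-3]  = -9
Score = |Study - Stress|  [with Study=-3, Stress=-9]  = 6
Recall = -Score - Mood - 1  [with Score=6, Mood=4]  = -11

-11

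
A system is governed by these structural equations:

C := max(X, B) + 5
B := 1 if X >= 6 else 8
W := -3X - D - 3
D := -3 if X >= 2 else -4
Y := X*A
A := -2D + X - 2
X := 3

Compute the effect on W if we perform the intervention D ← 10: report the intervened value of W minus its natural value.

-13

Under do(D=10), the mechanism D := -3 if X >= 2 else -4 is discarded; D is fixed at 10.
W = -3X - D - 3  [with X=3, D=10]  = -22
Without intervention: D = -3 if X >= 2 else -4  [with X=3]  = -3; W = -3X - D - 3  [with X=3, D=-3]  = -9.
Change = -22 − (-9) = -13.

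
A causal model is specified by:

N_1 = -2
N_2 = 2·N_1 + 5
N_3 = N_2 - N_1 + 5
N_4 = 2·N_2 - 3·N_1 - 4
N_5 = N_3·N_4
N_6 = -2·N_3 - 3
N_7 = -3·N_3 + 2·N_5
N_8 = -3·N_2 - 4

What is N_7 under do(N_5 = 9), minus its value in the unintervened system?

-46

Under do(N_5=9), the mechanism N_5 = N_3·N_4 is discarded; N_5 is fixed at 9.
N_2 = 2·N_1 + 5  [with N_1=-2]  = 1
N_3 = N_2 - N_1 + 5  [with N_2=1, N_1=-2]  = 8
N_7 = -3·N_3 + 2·N_5  [with N_3=8, N_5=9]  = -6
Without intervention: N_2 = 2·N_1 + 5  [with N_1=-2]  = 1; N_3 = N_2 - N_1 + 5  [with N_2=1, N_1=-2]  = 8; N_4 = 2·N_2 - 3·N_1 - 4  [with N_2=1, N_1=-2]  = 4; N_5 = N_3·N_4  [with N_3=8, N_4=4]  = 32; N_7 = -3·N_3 + 2·N_5  [with N_3=8, N_5=32]  = 40.
Change = -6 − 40 = -46.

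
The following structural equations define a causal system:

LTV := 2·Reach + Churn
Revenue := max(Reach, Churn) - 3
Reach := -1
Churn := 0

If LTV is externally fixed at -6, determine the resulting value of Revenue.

Under do(LTV=-6), the mechanism LTV := 2·Reach + Churn is discarded; LTV is fixed at -6.
Since Revenue is not a descendant of the intervened variable, it is unaffected.
Revenue = max(Reach, Churn) - 3  [with Reach=-1, Churn=0]  = -3

-3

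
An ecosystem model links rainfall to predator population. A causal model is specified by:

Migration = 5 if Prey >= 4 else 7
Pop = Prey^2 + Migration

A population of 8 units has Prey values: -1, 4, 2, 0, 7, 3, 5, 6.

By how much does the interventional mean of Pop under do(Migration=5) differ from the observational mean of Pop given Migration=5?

-14

Under do(Migration=5), Migration's equation is replaced by Migration=5 for every unit. Per-unit Pop: 6, 21, 9, 5, 54, 14, 30, 41. Mean = 22.5.
E[Pop|Migration=5] averages over only the 4 units with Migration=5 (Prey = 4, 7, 5, 6): Pop = 21, 54, 30, 41, mean 36.5.
Difference = 22.5 − 36.5 = -14.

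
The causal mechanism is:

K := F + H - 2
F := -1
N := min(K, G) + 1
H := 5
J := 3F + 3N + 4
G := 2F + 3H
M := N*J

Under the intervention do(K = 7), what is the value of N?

Intervening sets K = 7 and removes its equation (K := F + H - 2).
G = 2F + 3H  [with F=-1, H=5]  = 13
N = min(K, G) + 1  [with K=7, G=13]  = 8

8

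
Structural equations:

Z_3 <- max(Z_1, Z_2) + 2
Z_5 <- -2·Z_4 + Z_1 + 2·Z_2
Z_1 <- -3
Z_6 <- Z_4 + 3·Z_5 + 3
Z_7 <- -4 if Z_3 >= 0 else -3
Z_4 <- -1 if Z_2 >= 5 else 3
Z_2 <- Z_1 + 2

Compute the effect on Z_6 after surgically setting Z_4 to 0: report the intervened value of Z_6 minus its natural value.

Under do(Z_4=0), the mechanism Z_4 <- -1 if Z_2 >= 5 else 3 is discarded; Z_4 is fixed at 0.
Z_2 = Z_1 + 2  [with Z_1=-3]  = -1
Z_5 = -2·Z_4 + Z_1 + 2·Z_2  [with Z_4=0, Z_1=-3, Z_2=-1]  = -5
Z_6 = Z_4 + 3·Z_5 + 3  [with Z_4=0, Z_5=-5]  = -12
Without intervention: Z_2 = Z_1 + 2  [with Z_1=-3]  = -1; Z_4 = -1 if Z_2 >= 5 else 3  [with Z_2=-1]  = 3; Z_5 = -2·Z_4 + Z_1 + 2·Z_2  [with Z_4=3, Z_1=-3, Z_2=-1]  = -11; Z_6 = Z_4 + 3·Z_5 + 3  [with Z_4=3, Z_5=-11]  = -27.
Change = -12 − (-27) = 15.

15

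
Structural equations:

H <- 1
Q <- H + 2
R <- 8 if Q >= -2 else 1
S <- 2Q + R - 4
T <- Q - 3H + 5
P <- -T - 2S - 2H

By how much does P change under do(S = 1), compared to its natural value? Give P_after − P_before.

18

Under do(S=1), the mechanism S <- 2Q + R - 4 is discarded; S is fixed at 1.
Q = H + 2  [with H=1]  = 3
T = Q - 3H + 5  [with Q=3, H=1]  = 5
P = -T - 2S - 2H  [with T=5, S=1, H=1]  = -9
Without intervention: Q = H + 2  [with H=1]  = 3; R = 8 if Q >= -2 else 1  [with Q=3]  = 8; S = 2Q + R - 4  [with Q=3, R=8]  = 10; T = Q - 3H + 5  [with Q=3, H=1]  = 5; P = -T - 2S - 2H  [with T=5, S=10, H=1]  = -27.
Change = -9 − (-27) = 18.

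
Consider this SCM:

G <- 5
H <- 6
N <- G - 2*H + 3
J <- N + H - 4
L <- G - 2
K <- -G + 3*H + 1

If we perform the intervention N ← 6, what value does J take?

8

The intervention breaks the incoming arrows to N: N <- G - 2*H + 3 no longer applies, and N = 6.
J = N + H - 4  [with N=6, H=6]  = 8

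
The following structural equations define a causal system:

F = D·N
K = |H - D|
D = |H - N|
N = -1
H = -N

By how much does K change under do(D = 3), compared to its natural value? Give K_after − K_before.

do(D=3) replaces the equation D = |H - N| with the constant D = 3.
H = -N  [with N=-1]  = 1
K = |H - D|  [with H=1, D=3]  = 2
Without intervention: H = -N  [with N=-1]  = 1; D = |H - N|  [with H=1, N=-1]  = 2; K = |H - D|  [with H=1, D=2]  = 1.
Change = 2 − 1 = 1.

1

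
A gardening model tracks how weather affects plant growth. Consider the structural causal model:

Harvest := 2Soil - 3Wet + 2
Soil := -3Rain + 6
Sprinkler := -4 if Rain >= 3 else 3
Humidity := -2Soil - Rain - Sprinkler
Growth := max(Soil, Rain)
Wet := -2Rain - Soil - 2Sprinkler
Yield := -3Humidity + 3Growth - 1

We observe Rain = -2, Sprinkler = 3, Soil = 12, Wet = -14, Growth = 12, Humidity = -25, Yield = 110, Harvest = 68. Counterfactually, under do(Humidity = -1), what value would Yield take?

Intervening sets Humidity = -1 and removes its equation (Humidity := -2Soil - Rain - Sprinkler).
Soil = -3Rain + 6  [with Rain=-2]  = 12
Growth = max(Soil, Rain)  [with Soil=12, Rain=-2]  = 12
Yield = -3Humidity + 3Growth - 1  [with Humidity=-1, Growth=12]  = 38

38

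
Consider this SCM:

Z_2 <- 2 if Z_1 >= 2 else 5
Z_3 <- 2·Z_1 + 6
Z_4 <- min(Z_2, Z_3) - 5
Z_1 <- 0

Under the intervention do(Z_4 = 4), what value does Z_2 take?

5

The intervention breaks the incoming arrows to Z_4: Z_4 <- min(Z_2, Z_3) - 5 no longer applies, and Z_4 = 4.
Since Z_2 is not a descendant of the intervened variable, it is unaffected.
Z_2 = 2 if Z_1 >= 2 else 5  [with Z_1=0]  = 5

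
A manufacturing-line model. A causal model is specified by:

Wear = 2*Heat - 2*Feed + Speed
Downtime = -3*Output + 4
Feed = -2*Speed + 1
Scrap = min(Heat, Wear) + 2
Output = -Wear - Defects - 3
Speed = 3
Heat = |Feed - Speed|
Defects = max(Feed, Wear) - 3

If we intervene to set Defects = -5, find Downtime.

do(Defects=-5) replaces the equation Defects = max(Feed, Wear) - 3 with the constant Defects = -5.
Feed = -2*Speed + 1  [with Speed=3]  = -5
Heat = |Feed - Speed|  [with Feed=-5, Speed=3]  = 8
Wear = 2*Heat - 2*Feed + Speed  [with Heat=8, Feed=-5, Speed=3]  = 29
Output = -Wear - Defects - 3  [with Wear=29, Defects=-5]  = -27
Downtime = -3*Output + 4  [with Output=-27]  = 85

85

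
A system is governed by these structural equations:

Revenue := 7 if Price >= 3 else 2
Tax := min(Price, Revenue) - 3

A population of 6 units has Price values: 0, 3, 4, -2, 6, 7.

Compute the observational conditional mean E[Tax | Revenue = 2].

-4

E[Tax|Revenue=2] averages over only the 2 units with Revenue=2 (Price = 0, -2): Tax = -3, -5, mean -4.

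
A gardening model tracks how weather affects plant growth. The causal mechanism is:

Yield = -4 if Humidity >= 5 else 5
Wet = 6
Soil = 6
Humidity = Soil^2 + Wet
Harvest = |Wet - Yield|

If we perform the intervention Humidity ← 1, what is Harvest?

do(Humidity=1) replaces the equation Humidity = Soil^2 + Wet with the constant Humidity = 1.
Yield = -4 if Humidity >= 5 else 5  [with Humidity=1]  = 5
Harvest = |Wet - Yield|  [with Wet=6, Yield=5]  = 1

1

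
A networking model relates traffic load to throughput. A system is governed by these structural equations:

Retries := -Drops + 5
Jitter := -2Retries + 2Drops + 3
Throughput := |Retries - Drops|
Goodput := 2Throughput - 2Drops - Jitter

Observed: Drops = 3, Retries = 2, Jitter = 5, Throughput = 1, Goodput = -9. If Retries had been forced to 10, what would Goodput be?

do(Retries=10) replaces the equation Retries := -Drops + 5 with the constant Retries = 10.
Jitter = -2Retries + 2Drops + 3  [with Retries=10, Drops=3]  = -11
Throughput = |Retries - Drops|  [with Retries=10, Drops=3]  = 7
Goodput = 2Throughput - 2Drops - Jitter  [with Throughput=7, Drops=3, Jitter=-11]  = 19

19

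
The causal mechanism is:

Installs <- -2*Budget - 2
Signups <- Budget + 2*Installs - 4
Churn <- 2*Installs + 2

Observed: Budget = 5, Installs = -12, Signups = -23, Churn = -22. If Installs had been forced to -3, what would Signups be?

-5

The intervention breaks the incoming arrows to Installs: Installs <- -2*Budget - 2 no longer applies, and Installs = -3.
Signups = Budget + 2*Installs - 4  [with Budget=5, Installs=-3]  = -5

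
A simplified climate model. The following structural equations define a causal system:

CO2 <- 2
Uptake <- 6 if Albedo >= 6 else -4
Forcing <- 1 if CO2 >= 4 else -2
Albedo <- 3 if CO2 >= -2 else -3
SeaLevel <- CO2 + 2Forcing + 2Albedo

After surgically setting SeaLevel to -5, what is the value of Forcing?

-2

The intervention breaks the incoming arrows to SeaLevel: SeaLevel <- CO2 + 2Forcing + 2Albedo no longer applies, and SeaLevel = -5.
Since Forcing is not a descendant of the intervened variable, it is unaffected.
Forcing = 1 if CO2 >= 4 else -2  [with CO2=2]  = -2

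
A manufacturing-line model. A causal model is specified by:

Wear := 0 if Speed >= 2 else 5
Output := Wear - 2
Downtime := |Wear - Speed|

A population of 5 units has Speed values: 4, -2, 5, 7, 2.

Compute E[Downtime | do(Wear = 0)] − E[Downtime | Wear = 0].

-0.5

do(Wear=0) breaks Wear's dependence on Speed. With Wear=0 fixed, Downtime across the units is 4, 2, 5, 7, 2, mean 4.
Conditioning on Wear=0 selects the 4 unit(s) with Speed ∈ {4, 5, 7, 2}. Their Downtime values: 4, 5, 7, 2. Mean = 4.5.
Difference = 4 − 4.5 = -0.5.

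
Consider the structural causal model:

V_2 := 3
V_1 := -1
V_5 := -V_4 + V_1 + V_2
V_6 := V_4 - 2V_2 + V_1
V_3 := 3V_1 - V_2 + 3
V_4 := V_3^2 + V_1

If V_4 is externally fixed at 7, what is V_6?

0

Under do(V_4=7), the mechanism V_4 := V_3^2 + V_1 is discarded; V_4 is fixed at 7.
V_6 = V_4 - 2V_2 + V_1  [with V_4=7, V_2=3, V_1=-1]  = 0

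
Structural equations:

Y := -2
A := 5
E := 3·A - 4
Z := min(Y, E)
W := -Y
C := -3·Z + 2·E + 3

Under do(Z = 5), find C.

10

Under do(Z=5), the mechanism Z := min(Y, E) is discarded; Z is fixed at 5.
E = 3·A - 4  [with A=5]  = 11
C = -3·Z + 2·E + 3  [with Z=5, E=11]  = 10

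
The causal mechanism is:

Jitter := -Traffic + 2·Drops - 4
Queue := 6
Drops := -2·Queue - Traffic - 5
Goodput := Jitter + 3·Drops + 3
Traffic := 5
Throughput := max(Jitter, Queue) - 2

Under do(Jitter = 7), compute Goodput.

-56

Under do(Jitter=7), the mechanism Jitter := -Traffic + 2·Drops - 4 is discarded; Jitter is fixed at 7.
Drops = -2·Queue - Traffic - 5  [with Queue=6, Traffic=5]  = -22
Goodput = Jitter + 3·Drops + 3  [with Jitter=7, Drops=-22]  = -56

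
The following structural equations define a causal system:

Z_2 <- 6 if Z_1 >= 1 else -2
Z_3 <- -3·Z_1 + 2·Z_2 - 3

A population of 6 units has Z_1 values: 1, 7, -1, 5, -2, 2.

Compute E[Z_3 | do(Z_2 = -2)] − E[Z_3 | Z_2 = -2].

-10.5

Every unit gets Z_2=-2 under the intervention. Z_3 values become -10, -28, -4, -22, -1, -13; E[Z_3|do(Z_2=-2)] = -13.
Conditioning on Z_2=-2 selects the 2 unit(s) with Z_1 ∈ {-1, -2}. Their Z_3 values: -4, -1. Mean = -2.5.
Difference = -13 − (-2.5) = -10.5.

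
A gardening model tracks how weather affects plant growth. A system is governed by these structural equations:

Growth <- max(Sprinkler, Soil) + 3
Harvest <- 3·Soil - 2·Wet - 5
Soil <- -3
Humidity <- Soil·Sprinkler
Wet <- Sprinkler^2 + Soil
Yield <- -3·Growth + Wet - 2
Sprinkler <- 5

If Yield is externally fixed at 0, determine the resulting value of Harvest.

Intervening sets Yield = 0 and removes its equation (Yield <- -3·Growth + Wet - 2).
No directed path runs from Yield to Harvest, so Harvest keeps its natural value.
Wet = Sprinkler^2 + Soil  [with Sprinkler=5, Soil=-3]  = 22
Harvest = 3·Soil - 2·Wet - 5  [with Soil=-3, Wet=22]  = -58

-58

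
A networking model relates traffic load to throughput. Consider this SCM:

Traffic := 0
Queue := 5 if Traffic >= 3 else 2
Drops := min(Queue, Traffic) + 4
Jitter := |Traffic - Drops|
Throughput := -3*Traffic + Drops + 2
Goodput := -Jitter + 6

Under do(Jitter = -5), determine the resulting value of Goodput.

Under do(Jitter=-5), the mechanism Jitter := |Traffic - Drops| is discarded; Jitter is fixed at -5.
Goodput = -Jitter + 6  [with Jitter=-5]  = 11

11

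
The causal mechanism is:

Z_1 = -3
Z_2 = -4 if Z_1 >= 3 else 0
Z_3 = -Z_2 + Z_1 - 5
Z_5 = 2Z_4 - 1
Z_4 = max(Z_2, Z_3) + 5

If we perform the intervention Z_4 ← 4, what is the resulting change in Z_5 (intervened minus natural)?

Intervening sets Z_4 = 4 and removes its equation (Z_4 = max(Z_2, Z_3) + 5).
Z_5 = 2Z_4 - 1  [with Z_4=4]  = 7
Without intervention: Z_2 = -4 if Z_1 >= 3 else 0  [with Z_1=-3]  = 0; Z_3 = -Z_2 + Z_1 - 5  [with Z_2=0, Z_1=-3]  = -8; Z_4 = max(Z_2, Z_3) + 5  [with Z_2=0, Z_3=-8]  = 5; Z_5 = 2Z_4 - 1  [with Z_4=5]  = 9.
Change = 7 − 9 = -2.

-2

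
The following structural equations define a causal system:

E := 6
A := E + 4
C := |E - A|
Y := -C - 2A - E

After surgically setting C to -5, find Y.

The intervention breaks the incoming arrows to C: C := |E - A| no longer applies, and C = -5.
A = E + 4  [with E=6]  = 10
Y = -C - 2A - E  [with C=-5, A=10, E=6]  = -21

-21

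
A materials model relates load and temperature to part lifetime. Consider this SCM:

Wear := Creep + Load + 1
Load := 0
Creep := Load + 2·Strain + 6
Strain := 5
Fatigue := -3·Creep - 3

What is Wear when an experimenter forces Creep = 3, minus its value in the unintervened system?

The intervention breaks the incoming arrows to Creep: Creep := Load + 2·Strain + 6 no longer applies, and Creep = 3.
Wear = Creep + Load + 1  [with Creep=3, Load=0]  = 4
Without intervention: Creep = Load + 2·Strain + 6  [with Load=0, Strain=5]  = 16; Wear = Creep + Load + 1  [with Creep=16, Load=0]  = 17.
Change = 4 − 17 = -13.

-13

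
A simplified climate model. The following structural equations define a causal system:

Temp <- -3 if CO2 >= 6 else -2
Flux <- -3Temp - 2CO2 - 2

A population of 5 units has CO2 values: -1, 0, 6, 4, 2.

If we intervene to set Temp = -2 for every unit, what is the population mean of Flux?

Every unit gets Temp=-2 under the intervention. Flux values become 6, 4, -8, -4, 0; E[Flux|do(Temp=-2)] = -0.4.

-0.4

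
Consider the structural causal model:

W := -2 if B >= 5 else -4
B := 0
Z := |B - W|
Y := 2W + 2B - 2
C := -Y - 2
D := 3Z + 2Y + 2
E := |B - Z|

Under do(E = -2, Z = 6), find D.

Setting E = -2, Z = 6 by intervention discards those variables' equations.
W = -2 if B >= 5 else -4  [with B=0]  = -4
Y = 2W + 2B - 2  [with W=-4, B=0]  = -10
D = 3Z + 2Y + 2  [with Z=6, Y=-10]  = 0

0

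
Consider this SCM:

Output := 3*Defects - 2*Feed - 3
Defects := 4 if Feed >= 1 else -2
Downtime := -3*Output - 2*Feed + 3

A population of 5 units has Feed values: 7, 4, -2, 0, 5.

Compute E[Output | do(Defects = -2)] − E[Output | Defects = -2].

-7.6

The intervention sets Defects=-2 in all 5 units regardless of Feed. Recomputing Output per unit gives -23, -17, -5, -9, -19; average -14.6.
Conditioning on Defects=-2 selects the 2 unit(s) with Feed ∈ {-2, 0}. Their Output values: -5, -9. Mean = -7.
Difference = -14.6 − (-7) = -7.6.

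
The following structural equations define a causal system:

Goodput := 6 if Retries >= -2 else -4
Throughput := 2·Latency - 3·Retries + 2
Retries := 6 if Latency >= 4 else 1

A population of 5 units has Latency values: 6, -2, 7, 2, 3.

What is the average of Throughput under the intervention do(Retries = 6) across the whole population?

-9.6

Under do(Retries=6), Retries's equation is replaced by Retries=6 for every unit. Per-unit Throughput: -4, -20, -2, -12, -10. Mean = -9.6.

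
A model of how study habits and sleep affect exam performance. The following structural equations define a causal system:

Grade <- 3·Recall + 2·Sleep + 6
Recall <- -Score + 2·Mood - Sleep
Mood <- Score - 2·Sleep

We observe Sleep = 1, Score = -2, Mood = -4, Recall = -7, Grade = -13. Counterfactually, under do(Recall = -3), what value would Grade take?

Intervening sets Recall = -3 and removes its equation (Recall <- -Score + 2·Mood - Sleep).
Grade = 3·Recall + 2·Sleep + 6  [with Recall=-3, Sleep=1]  = -1

-1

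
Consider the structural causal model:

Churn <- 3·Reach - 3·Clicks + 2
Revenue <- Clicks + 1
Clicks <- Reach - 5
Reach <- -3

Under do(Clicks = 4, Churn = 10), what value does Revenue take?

5

Setting Clicks = 4, Churn = 10 by intervention discards those variables' equations.
Revenue = Clicks + 1  [with Clicks=4]  = 5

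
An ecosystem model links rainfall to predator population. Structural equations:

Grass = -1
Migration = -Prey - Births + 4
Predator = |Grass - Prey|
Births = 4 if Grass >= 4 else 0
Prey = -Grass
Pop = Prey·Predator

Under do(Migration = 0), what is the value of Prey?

1

Under do(Migration=0), the mechanism Migration = -Prey - Births + 4 is discarded; Migration is fixed at 0.
No directed path runs from Migration to Prey, so Prey keeps its natural value.
Prey = -Grass  [with Grass=-1]  = 1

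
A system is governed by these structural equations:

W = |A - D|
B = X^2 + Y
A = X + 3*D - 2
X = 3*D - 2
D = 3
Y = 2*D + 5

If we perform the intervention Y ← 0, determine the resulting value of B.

Under do(Y=0), the mechanism Y = 2*D + 5 is discarded; Y is fixed at 0.
X = 3*D - 2  [with D=3]  = 7
B = X^2 + Y  [with X=7, Y=0]  = 49

49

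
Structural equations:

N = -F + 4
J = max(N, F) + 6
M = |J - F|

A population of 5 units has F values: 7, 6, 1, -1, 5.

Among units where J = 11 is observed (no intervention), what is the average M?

Observing J=11 restricts to units where J's equation naturally yields 11: F ∈ {-1, 5}. In that subpopulation M = 12, 6, mean 9.

9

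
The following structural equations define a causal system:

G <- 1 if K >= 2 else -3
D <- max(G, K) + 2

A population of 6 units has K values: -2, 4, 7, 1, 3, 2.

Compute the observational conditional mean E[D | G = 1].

E[D|G=1] averages over only the 4 units with G=1 (K = 4, 7, 3, 2): D = 6, 9, 5, 4, mean 6.

6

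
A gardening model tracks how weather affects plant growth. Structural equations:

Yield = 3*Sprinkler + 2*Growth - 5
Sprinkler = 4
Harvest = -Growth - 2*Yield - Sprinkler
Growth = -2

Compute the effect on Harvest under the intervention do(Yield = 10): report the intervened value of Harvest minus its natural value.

The intervention breaks the incoming arrows to Yield: Yield = 3*Sprinkler + 2*Growth - 5 no longer applies, and Yield = 10.
Harvest = -Growth - 2*Yield - Sprinkler  [with Growth=-2, Yield=10, Sprinkler=4]  = -22
Without intervention: Yield = 3*Sprinkler + 2*Growth - 5  [with Sprinkler=4, Growth=-2]  = 3; Harvest = -Growth - 2*Yield - Sprinkler  [with Growth=-2, Yield=3, Sprinkler=4]  = -8.
Change = -22 − (-8) = -14.

-14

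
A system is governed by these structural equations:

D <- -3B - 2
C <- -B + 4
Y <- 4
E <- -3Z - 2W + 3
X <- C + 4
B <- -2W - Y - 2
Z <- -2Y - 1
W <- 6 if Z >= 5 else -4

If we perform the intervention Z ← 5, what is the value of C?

22

Under do(Z=5), the mechanism Z <- -2Y - 1 is discarded; Z is fixed at 5.
W = 6 if Z >= 5 else -4  [with Z=5]  = 6
B = -2W - Y - 2  [with W=6, Y=4]  = -18
C = -B + 4  [with B=-18]  = 22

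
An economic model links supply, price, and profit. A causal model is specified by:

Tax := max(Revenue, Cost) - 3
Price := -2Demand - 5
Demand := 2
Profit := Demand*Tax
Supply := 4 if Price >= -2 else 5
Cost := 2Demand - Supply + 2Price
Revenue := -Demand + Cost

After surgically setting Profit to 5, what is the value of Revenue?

-21

The intervention breaks the incoming arrows to Profit: Profit := Demand*Tax no longer applies, and Profit = 5.
Revenue is not downstream of the intervention, so its value is determined by the original equations.
Price = -2Demand - 5  [with Demand=2]  = -9
Supply = 4 if Price >= -2 else 5  [with Price=-9]  = 5
Cost = 2Demand - Supply + 2Price  [with Demand=2, Supply=5, Price=-9]  = -19
Revenue = -Demand + Cost  [with Demand=2, Cost=-19]  = -21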